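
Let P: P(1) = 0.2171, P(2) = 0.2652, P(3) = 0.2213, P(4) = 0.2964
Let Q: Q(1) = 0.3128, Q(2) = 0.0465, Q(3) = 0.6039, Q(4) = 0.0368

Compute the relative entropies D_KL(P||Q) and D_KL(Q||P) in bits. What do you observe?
D_KL(P||Q) = 1.1233 bits, D_KL(Q||P) = 0.8119 bits. The two directions give different values (D_KL(P||Q) exceeds D_KL(Q||P) by 0.3114 bits): KL divergence is asymmetric.

D_KL(P||Q) = Σ P(x) log₂(P(x)/Q(x))

Computing term by term:
  P(1)·log₂(P(1)/Q(1)) = 0.2171·log₂(0.2171/0.3128) = -0.11439
  P(2)·log₂(P(2)/Q(2)) = 0.2652·log₂(0.2652/0.0465) = 0.66612
  P(3)·log₂(P(3)/Q(3)) = 0.2213·log₂(0.2213/0.6039) = -0.32051
  P(4)·log₂(P(4)/Q(4)) = 0.2964·log₂(0.2964/0.0368) = 0.89210

D_KL(P||Q) = -0.11439 + 0.66612 - 0.32051 + 0.89210 = 1.12332 ≈ 1.1233 bits

D_KL(Q||P) = Σ Q(x) log₂(Q(x)/P(x))

Computing term by term:
  Q(1)·log₂(Q(1)/P(1)) = 0.3128·log₂(0.3128/0.2171) = 0.16481
  Q(2)·log₂(Q(2)/P(2)) = 0.0465·log₂(0.0465/0.2652) = -0.11680
  Q(3)·log₂(Q(3)/P(3)) = 0.6039·log₂(0.6039/0.2213) = 0.87463
  Q(4)·log₂(Q(4)/P(4)) = 0.0368·log₂(0.0368/0.2964) = -0.11076

D_KL(Q||P) = 0.16481 - 0.11680 + 0.87463 - 0.11076 = 0.81188 ≈ 0.8119 bits

These are NOT equal (difference: 0.3114 bits). KL divergence is asymmetric: D_KL(P||Q) ≠ D_KL(Q||P) in general.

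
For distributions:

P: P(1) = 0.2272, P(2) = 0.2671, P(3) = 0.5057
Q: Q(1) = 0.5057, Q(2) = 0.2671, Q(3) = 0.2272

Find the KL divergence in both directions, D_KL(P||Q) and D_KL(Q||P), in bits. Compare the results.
D_KL(P||Q) = 0.3215 bits, D_KL(Q||P) = 0.3215 bits. The two directions give exactly the same value for this pair.

D_KL(P||Q) = Σ P(x) log₂(P(x)/Q(x))

Computing term by term:
  P(1)·log₂(P(1)/Q(1)) = 0.2272·log₂(0.2272/0.5057) = -0.26226
  P(2)·log₂(P(2)/Q(2)) = 0.2671·log₂(0.2671/0.2671) = 0.00000
  P(3)·log₂(P(3)/Q(3)) = 0.5057·log₂(0.5057/0.2272) = 0.58374

D_KL(P||Q) = -0.26226 + 0.00000 + 0.58374 = 0.32148 ≈ 0.3215 bits

D_KL(Q||P) = Σ Q(x) log₂(Q(x)/P(x))

Computing term by term:
  Q(1)·log₂(Q(1)/P(1)) = 0.5057·log₂(0.5057/0.2272) = 0.58374
  Q(2)·log₂(Q(2)/P(2)) = 0.2671·log₂(0.2671/0.2671) = 0.00000
  Q(3)·log₂(Q(3)/P(3)) = 0.2272·log₂(0.2272/0.5057) = -0.26226

D_KL(Q||P) = 0.58374 + 0.00000 - 0.26226 = 0.32148 ≈ 0.3215 bits

These ARE equal here. Q is P with outcomes relabeled (Q(1) = P(3), Q(3) = P(1)) by a relabeling that is its own inverse, so the two sums contain exactly the same terms in a different order. This is a special case — KL divergence is not symmetric in general: D_KL(P||Q) ≠ D_KL(Q||P) for most P, Q.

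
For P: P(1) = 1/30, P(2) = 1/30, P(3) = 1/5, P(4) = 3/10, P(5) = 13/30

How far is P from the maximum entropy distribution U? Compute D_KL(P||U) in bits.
0.4865 bits

U(i) = 1/5 for all i

D_KL(P||U) = Σ P(x) log₂(P(x) / (1/5))
           = Σ P(x) log₂(P(x)) + log₂(5)
           = log₂(5) - H(P)

H(P) = -Σ P(x) log₂(P(x)):
  -P(1)·log₂(P(1)) = -(1/30)·log₂(1/30) = 0.16356
  -P(2)·log₂(P(2)) = -(1/30)·log₂(1/30) = 0.16356
  -P(3)·log₂(P(3)) = -(1/5)·log₂(1/5) = 0.46439
  -P(4)·log₂(P(4)) = -(3/10)·log₂(3/10) = 0.52109
  -P(5)·log₂(P(5)) = -(13/30)·log₂(13/30) = 0.52280
H(P) = 0.16356 + 0.16356 + 0.46439 + 0.52109 + 0.52280 = 1.83540 bits

log₂(5) = 2.32193 bits

D_KL(P||U) = 2.32193 - 1.83540 = 0.48653 ≈ 0.4865 bits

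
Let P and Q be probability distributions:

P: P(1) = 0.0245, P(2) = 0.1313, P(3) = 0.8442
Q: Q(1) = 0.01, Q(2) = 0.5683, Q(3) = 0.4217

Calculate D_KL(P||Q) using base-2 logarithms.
0.5995 bits

D_KL(P||Q) = Σ P(x) log₂(P(x)/Q(x))

Computing term by term:
  P(1)·log₂(P(1)/Q(1)) = 0.0245·log₂(0.0245/0.01) = 0.03167
  P(2)·log₂(P(2)/Q(2)) = 0.1313·log₂(0.1313/0.5683) = -0.27754
  P(3)·log₂(P(3)/Q(3)) = 0.8442·log₂(0.8442/0.4217) = 0.84535

D_KL(P||Q) = 0.03167 - 0.27754 + 0.84535 = 0.59948 ≈ 0.5995 bits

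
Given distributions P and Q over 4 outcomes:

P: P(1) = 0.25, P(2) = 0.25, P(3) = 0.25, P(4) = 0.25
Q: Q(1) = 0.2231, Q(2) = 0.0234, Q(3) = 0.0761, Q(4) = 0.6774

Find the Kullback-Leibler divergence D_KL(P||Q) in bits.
0.9649 bits

D_KL(P||Q) = Σ P(x) log₂(P(x)/Q(x))

Computing term by term:
  P(1)·log₂(P(1)/Q(1)) = 0.25·log₂(0.25/0.2231) = 0.04106
  P(2)·log₂(P(2)/Q(2)) = 0.25·log₂(0.25/0.0234) = 0.85434
  P(3)·log₂(P(3)/Q(3)) = 0.25·log₂(0.25/0.0761) = 0.42899
  P(4)·log₂(P(4)/Q(4)) = 0.25·log₂(0.25/0.6774) = -0.35952

D_KL(P||Q) = 0.04106 + 0.85434 + 0.42899 - 0.35952 = 0.96487 ≈ 0.9649 bits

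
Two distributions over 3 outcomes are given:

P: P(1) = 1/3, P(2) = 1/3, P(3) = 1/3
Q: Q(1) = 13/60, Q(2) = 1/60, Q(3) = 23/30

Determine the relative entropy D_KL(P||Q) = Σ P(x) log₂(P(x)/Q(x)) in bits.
1.2473 bits

D_KL(P||Q) = Σ P(x) log₂(P(x)/Q(x))

Computing term by term:
  P(1)·log₂(P(1)/Q(1)) = (1/3)·log₂((1/3)/(13/60)) = 0.20716
  P(2)·log₂(P(2)/Q(2)) = (1/3)·log₂((1/3)/(1/60)) = 1.44064
  P(3)·log₂(P(3)/Q(3)) = (1/3)·log₂((1/3)/(23/30)) = -0.40054

D_KL(P||Q) = 0.20716 + 1.44064 - 0.40054 = 1.24726 ≈ 1.2473 bits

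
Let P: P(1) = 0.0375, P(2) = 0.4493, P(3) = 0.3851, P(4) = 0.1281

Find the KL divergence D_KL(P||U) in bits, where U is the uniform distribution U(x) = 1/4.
0.3938 bits

U(i) = 1/4 for all i

D_KL(P||U) = Σ P(x) log₂(P(x) / (1/4))
           = Σ P(x) log₂(P(x)) + log₂(4)
           = log₂(4) - H(P)

H(P) = -Σ P(x) log₂(P(x)):
  -P(1)·log₂(P(1)) = -(0.0375)·log₂(0.0375) = 0.17764
  -P(2)·log₂(P(2)) = -(0.4493)·log₂(0.4493) = 0.51860
  -P(3)·log₂(P(3)) = -(0.3851)·log₂(0.3851) = 0.53017
  -P(4)·log₂(P(4)) = -(0.1281)·log₂(0.1281) = 0.37977
H(P) = 0.17764 + 0.51860 + 0.53017 + 0.37977 = 1.60618 bits

log₂(4) = 2.00000 bits

D_KL(P||U) = 2.00000 - 1.60618 = 0.39382 ≈ 0.3938 bits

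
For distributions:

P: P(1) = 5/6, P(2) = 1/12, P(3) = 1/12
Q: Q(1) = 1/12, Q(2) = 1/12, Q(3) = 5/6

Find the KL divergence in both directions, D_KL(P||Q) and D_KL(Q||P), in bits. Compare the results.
D_KL(P||Q) = 2.4914 bits, D_KL(Q||P) = 2.4914 bits. The two directions give exactly the same value for this pair.

D_KL(P||Q) = Σ P(x) log₂(P(x)/Q(x))

Computing term by term:
  P(1)·log₂(P(1)/Q(1)) = (5/6)·log₂((5/6)/(1/12)) = 2.76827
  P(2)·log₂(P(2)/Q(2)) = (1/12)·log₂((1/12)/(1/12)) = 0.00000
  P(3)·log₂(P(3)/Q(3)) = (1/12)·log₂((1/12)/(5/6)) = -0.27683

D_KL(P||Q) = 2.76827 + 0.00000 - 0.27683 = 2.49144 ≈ 2.4914 bits

D_KL(Q||P) = Σ Q(x) log₂(Q(x)/P(x))

Computing term by term:
  Q(1)·log₂(Q(1)/P(1)) = (1/12)·log₂((1/12)/(5/6)) = -0.27683
  Q(2)·log₂(Q(2)/P(2)) = (1/12)·log₂((1/12)/(1/12)) = 0.00000
  Q(3)·log₂(Q(3)/P(3)) = (5/6)·log₂((5/6)/(1/12)) = 2.76827

D_KL(Q||P) = -0.27683 + 0.00000 + 2.76827 = 2.49144 ≈ 2.4914 bits

These ARE equal here. Q is P with outcomes relabeled (Q(1) = P(3), Q(3) = P(1)) by a relabeling that is its own inverse, so the two sums contain exactly the same terms in a different order. This is a special case — KL divergence is not symmetric in general: D_KL(P||Q) ≠ D_KL(Q||P) for most P, Q.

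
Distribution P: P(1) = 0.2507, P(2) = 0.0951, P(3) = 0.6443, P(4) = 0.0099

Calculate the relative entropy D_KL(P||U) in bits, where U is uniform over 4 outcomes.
0.7023 bits

U(i) = 1/4 for all i

D_KL(P||U) = Σ P(x) log₂(P(x) / (1/4))
           = Σ P(x) log₂(P(x)) + log₂(4)
           = log₂(4) - H(P)

H(P) = -Σ P(x) log₂(P(x)):
  -P(1)·log₂(P(1)) = -(0.2507)·log₂(0.2507) = 0.50039
  -P(2)·log₂(P(2)) = -(0.0951)·log₂(0.0951) = 0.32281
  -P(3)·log₂(P(3)) = -(0.6443)·log₂(0.6443) = 0.40861
  -P(4)·log₂(P(4)) = -(0.0099)·log₂(0.0099) = 0.06592
H(P) = 0.50039 + 0.32281 + 0.40861 + 0.06592 = 1.29773 bits

log₂(4) = 2.00000 bits

D_KL(P||U) = 2.00000 - 1.29773 = 0.70227 ≈ 0.7023 bits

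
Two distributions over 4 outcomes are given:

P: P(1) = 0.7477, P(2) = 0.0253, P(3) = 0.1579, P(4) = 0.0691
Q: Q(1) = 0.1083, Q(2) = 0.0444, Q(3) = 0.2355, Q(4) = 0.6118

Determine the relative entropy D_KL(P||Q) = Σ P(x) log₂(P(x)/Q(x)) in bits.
1.7552 bits

D_KL(P||Q) = Σ P(x) log₂(P(x)/Q(x))

Computing term by term:
  P(1)·log₂(P(1)/Q(1)) = 0.7477·log₂(0.7477/0.1083) = 2.08416
  P(2)·log₂(P(2)/Q(2)) = 0.0253·log₂(0.0253/0.0444) = -0.02053
  P(3)·log₂(P(3)/Q(3)) = 0.1579·log₂(0.1579/0.2355) = -0.09106
  P(4)·log₂(P(4)/Q(4)) = 0.0691·log₂(0.0691/0.6118) = -0.21741

D_KL(P||Q) = 2.08416 - 0.02053 - 0.09106 - 0.21741 = 1.75516 ≈ 1.7552 bits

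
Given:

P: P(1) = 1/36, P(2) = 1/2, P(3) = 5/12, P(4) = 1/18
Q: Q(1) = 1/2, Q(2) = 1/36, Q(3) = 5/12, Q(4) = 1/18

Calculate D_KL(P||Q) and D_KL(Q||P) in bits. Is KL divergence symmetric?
D_KL(P||Q) = 1.9691 bits, D_KL(Q||P) = 1.9691 bits. The two values coincide for this particular pair, but no — KL divergence is not symmetric in general.

D_KL(P||Q) = Σ P(x) log₂(P(x)/Q(x))

Computing term by term:
  P(1)·log₂(P(1)/Q(1)) = (1/36)·log₂((1/36)/(1/2)) = -0.11583
  P(2)·log₂(P(2)/Q(2)) = (1/2)·log₂((1/2)/(1/36)) = 2.08496
  P(3)·log₂(P(3)/Q(3)) = (5/12)·log₂((5/12)/(5/12)) = 0.00000
  P(4)·log₂(P(4)/Q(4)) = (1/18)·log₂((1/18)/(1/18)) = 0.00000

D_KL(P||Q) = -0.11583 + 2.08496 + 0.00000 + 0.00000 = 1.96913 ≈ 1.9691 bits

D_KL(Q||P) = Σ Q(x) log₂(Q(x)/P(x))

Computing term by term:
  Q(1)·log₂(Q(1)/P(1)) = (1/2)·log₂((1/2)/(1/36)) = 2.08496
  Q(2)·log₂(Q(2)/P(2)) = (1/36)·log₂((1/36)/(1/2)) = -0.11583
  Q(3)·log₂(Q(3)/P(3)) = (5/12)·log₂((5/12)/(5/12)) = 0.00000
  Q(4)·log₂(Q(4)/P(4)) = (1/18)·log₂((1/18)/(1/18)) = 0.00000

D_KL(Q||P) = 2.08496 - 0.11583 + 0.00000 + 0.00000 = 1.96913 ≈ 1.9691 bits

These ARE equal here. Q is P with outcomes relabeled (Q(1) = P(2), Q(2) = P(1)) by a relabeling that is its own inverse, so the two sums contain exactly the same terms in a different order. This is a special case — KL divergence is not symmetric in general: D_KL(P||Q) ≠ D_KL(Q||P) for most P, Q.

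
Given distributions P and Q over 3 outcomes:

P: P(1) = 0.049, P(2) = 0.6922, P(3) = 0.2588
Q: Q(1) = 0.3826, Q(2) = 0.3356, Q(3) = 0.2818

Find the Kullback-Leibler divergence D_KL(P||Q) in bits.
0.5459 bits

D_KL(P||Q) = Σ P(x) log₂(P(x)/Q(x))

Computing term by term:
  P(1)·log₂(P(1)/Q(1)) = 0.049·log₂(0.049/0.3826) = -0.14528
  P(2)·log₂(P(2)/Q(2)) = 0.6922·log₂(0.6922/0.3356) = 0.72297
  P(3)·log₂(P(3)/Q(3)) = 0.2588·log₂(0.2588/0.2818) = -0.03179

D_KL(P||Q) = -0.14528 + 0.72297 - 0.03179 = 0.54590 ≈ 0.5459 bits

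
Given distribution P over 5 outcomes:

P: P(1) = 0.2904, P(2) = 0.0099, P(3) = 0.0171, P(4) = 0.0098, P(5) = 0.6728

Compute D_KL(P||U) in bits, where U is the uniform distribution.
1.1875 bits

U(i) = 1/5 for all i

D_KL(P||U) = Σ P(x) log₂(P(x) / (1/5))
           = Σ P(x) log₂(P(x)) + log₂(5)
           = log₂(5) - H(P)

H(P) = -Σ P(x) log₂(P(x)):
  -P(1)·log₂(P(1)) = -(0.2904)·log₂(0.2904) = 0.51804
  -P(2)·log₂(P(2)) = -(0.0099)·log₂(0.0099) = 0.06592
  -P(3)·log₂(P(3)) = -(0.0171)·log₂(0.0171) = 0.10037
  -P(4)·log₂(P(4)) = -(0.0098)·log₂(0.0098) = 0.06540
  -P(5)·log₂(P(5)) = -(0.6728)·log₂(0.6728) = 0.38467
H(P) = 0.51804 + 0.06592 + 0.10037 + 0.06540 + 0.38467 = 1.13440 bits

log₂(5) = 2.32193 bits

D_KL(P||U) = 2.32193 - 1.13440 = 1.18753 ≈ 1.1875 bits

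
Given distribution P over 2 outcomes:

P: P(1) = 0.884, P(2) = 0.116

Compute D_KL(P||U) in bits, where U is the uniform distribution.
0.4822 bits

U(i) = 1/2 for all i

D_KL(P||U) = Σ P(x) log₂(P(x) / (1/2))
           = Σ P(x) log₂(P(x)) + log₂(2)
           = log₂(2) - H(P)

H(P) = -Σ P(x) log₂(P(x)):
  -P(1)·log₂(P(1)) = -(0.884)·log₂(0.884) = 0.15725
  -P(2)·log₂(P(2)) = -(0.116)·log₂(0.116) = 0.36051
H(P) = 0.15725 + 0.36051 = 0.51776 bits

log₂(2) = 1.00000 bits

D_KL(P||U) = 1.00000 - 0.51776 = 0.48224 ≈ 0.4822 bits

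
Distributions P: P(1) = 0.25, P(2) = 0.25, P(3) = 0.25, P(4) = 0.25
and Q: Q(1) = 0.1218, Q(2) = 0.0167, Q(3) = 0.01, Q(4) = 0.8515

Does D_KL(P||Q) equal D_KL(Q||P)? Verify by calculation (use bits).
D_KL(P||Q) = 1.9543 bits, D_KL(Q||P) = 1.2675 bits. No — D_KL(P||Q) ≠ D_KL(Q||P) for this pair.

D_KL(P||Q) = Σ P(x) log₂(P(x)/Q(x))

Computing term by term:
  P(1)·log₂(P(1)/Q(1)) = 0.25·log₂(0.25/0.1218) = 0.25935
  P(2)·log₂(P(2)/Q(2)) = 0.25·log₂(0.25/0.0167) = 0.97600
  P(3)·log₂(P(3)/Q(3)) = 0.25·log₂(0.25/0.01) = 1.16096
  P(4)·log₂(P(4)/Q(4)) = 0.25·log₂(0.25/0.8515) = -0.44202

D_KL(P||Q) = 0.25935 + 0.97600 + 1.16096 - 0.44202 = 1.95429 ≈ 1.9543 bits

D_KL(Q||P) = Σ Q(x) log₂(Q(x)/P(x))

Computing term by term:
  Q(1)·log₂(Q(1)/P(1)) = 0.1218·log₂(0.1218/0.25) = -0.12636
  Q(2)·log₂(Q(2)/P(2)) = 0.0167·log₂(0.0167/0.25) = -0.06520
  Q(3)·log₂(Q(3)/P(3)) = 0.01·log₂(0.01/0.25) = -0.04644
  Q(4)·log₂(Q(4)/P(4)) = 0.8515·log₂(0.8515/0.25) = 1.50552

D_KL(Q||P) = -0.12636 - 0.06520 - 0.04644 + 1.50552 = 1.26752 ≈ 1.2675 bits

These are NOT equal (difference: 0.6868 bits). KL divergence is asymmetric: D_KL(P||Q) ≠ D_KL(Q||P) in general.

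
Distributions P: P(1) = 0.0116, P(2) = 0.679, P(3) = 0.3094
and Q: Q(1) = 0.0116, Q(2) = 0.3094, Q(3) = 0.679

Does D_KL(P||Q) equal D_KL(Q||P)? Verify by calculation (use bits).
D_KL(P||Q) = 0.4191 bits, D_KL(Q||P) = 0.4191 bits. Yes — for this pair D_KL(P||Q) = D_KL(Q||P).

D_KL(P||Q) = Σ P(x) log₂(P(x)/Q(x))

Computing term by term:
  P(1)·log₂(P(1)/Q(1)) = 0.0116·log₂(0.0116/0.0116) = 0.00000
  P(2)·log₂(P(2)/Q(2)) = 0.679·log₂(0.679/0.3094) = 0.76994
  P(3)·log₂(P(3)/Q(3)) = 0.3094·log₂(0.3094/0.679) = -0.35084

D_KL(P||Q) = 0.00000 + 0.76994 - 0.35084 = 0.41910 ≈ 0.4191 bits

D_KL(Q||P) = Σ Q(x) log₂(Q(x)/P(x))

Computing term by term:
  Q(1)·log₂(Q(1)/P(1)) = 0.0116·log₂(0.0116/0.0116) = 0.00000
  Q(2)·log₂(Q(2)/P(2)) = 0.3094·log₂(0.3094/0.679) = -0.35084
  Q(3)·log₂(Q(3)/P(3)) = 0.679·log₂(0.679/0.3094) = 0.76994

D_KL(Q||P) = 0.00000 - 0.35084 + 0.76994 = 0.41910 ≈ 0.4191 bits

These ARE equal here. Q is P with outcomes relabeled (Q(2) = P(3), Q(3) = P(2)) by a relabeling that is its own inverse, so the two sums contain exactly the same terms in a different order. This is a special case — KL divergence is not symmetric in general: D_KL(P||Q) ≠ D_KL(Q||P) for most P, Q.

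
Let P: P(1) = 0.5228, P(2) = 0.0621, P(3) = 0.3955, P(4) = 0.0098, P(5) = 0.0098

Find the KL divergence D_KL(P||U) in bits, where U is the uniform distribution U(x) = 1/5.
0.9237 bits

U(i) = 1/5 for all i

D_KL(P||U) = Σ P(x) log₂(P(x) / (1/5))
           = Σ P(x) log₂(P(x)) + log₂(5)
           = log₂(5) - H(P)

H(P) = -Σ P(x) log₂(P(x)):
  -P(1)·log₂(P(1)) = -(0.5228)·log₂(0.5228) = 0.48917
  -P(2)·log₂(P(2)) = -(0.0621)·log₂(0.0621) = 0.24898
  -P(3)·log₂(P(3)) = -(0.3955)·log₂(0.3955) = 0.52928
  -P(4)·log₂(P(4)) = -(0.0098)·log₂(0.0098) = 0.06540
  -P(5)·log₂(P(5)) = -(0.0098)·log₂(0.0098) = 0.06540
H(P) = 0.48917 + 0.24898 + 0.52928 + 0.06540 + 0.06540 = 1.39823 bits

log₂(5) = 2.32193 bits

D_KL(P||U) = 2.32193 - 1.39823 = 0.92370 ≈ 0.9237 bits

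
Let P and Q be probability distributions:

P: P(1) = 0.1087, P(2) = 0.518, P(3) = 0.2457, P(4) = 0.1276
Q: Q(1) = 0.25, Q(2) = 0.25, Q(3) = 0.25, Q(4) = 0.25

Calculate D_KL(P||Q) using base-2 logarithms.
0.2839 bits

D_KL(P||Q) = Σ P(x) log₂(P(x)/Q(x))

Computing term by term:
  P(1)·log₂(P(1)/Q(1)) = 0.1087·log₂(0.1087/0.25) = -0.13061
  P(2)·log₂(P(2)/Q(2)) = 0.518·log₂(0.518/0.25) = 0.54443
  P(3)·log₂(P(3)/Q(3)) = 0.2457·log₂(0.2457/0.25) = -0.00615
  P(4)·log₂(P(4)/Q(4)) = 0.1276·log₂(0.1276/0.25) = -0.12381

D_KL(P||Q) = -0.13061 + 0.54443 - 0.00615 - 0.12381 = 0.28386 ≈ 0.2839 bits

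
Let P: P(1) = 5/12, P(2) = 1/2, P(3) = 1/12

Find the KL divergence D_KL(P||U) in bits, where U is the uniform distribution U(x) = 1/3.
0.2600 bits

U(i) = 1/3 for all i

D_KL(P||U) = Σ P(x) log₂(P(x) / (1/3))
           = Σ P(x) log₂(P(x)) + log₂(3)
           = log₂(3) - H(P)

H(P) = -Σ P(x) log₂(P(x)):
  -P(1)·log₂(P(1)) = -(5/12)·log₂(5/12) = 0.52626
  -P(2)·log₂(P(2)) = -(1/2)·log₂(1/2) = 0.50000
  -P(3)·log₂(P(3)) = -(1/12)·log₂(1/12) = 0.29875
H(P) = 0.52626 + 0.50000 + 0.29875 = 1.32501 bits

log₂(3) = 1.58496 bits

D_KL(P||U) = 1.58496 - 1.32501 = 0.25995 ≈ 0.2600 bits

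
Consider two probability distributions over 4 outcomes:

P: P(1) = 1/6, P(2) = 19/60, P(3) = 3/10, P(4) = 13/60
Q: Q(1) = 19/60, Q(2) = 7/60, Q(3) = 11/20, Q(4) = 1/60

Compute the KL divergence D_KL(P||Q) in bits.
0.8413 bits

D_KL(P||Q) = Σ P(x) log₂(P(x)/Q(x))

Computing term by term:
  P(1)·log₂(P(1)/Q(1)) = (1/6)·log₂((1/6)/(19/60)) = -0.15433
  P(2)·log₂(P(2)/Q(2)) = (19/60)·log₂((19/60)/(7/60)) = 0.45618
  P(3)·log₂(P(3)/Q(3)) = (3/10)·log₂((3/10)/(11/20)) = -0.26234
  P(4)·log₂(P(4)/Q(4)) = (13/60)·log₂((13/60)/(1/60)) = 0.80176

D_KL(P||Q) = -0.15433 + 0.45618 - 0.26234 + 0.80176 = 0.84127 ≈ 0.8413 bits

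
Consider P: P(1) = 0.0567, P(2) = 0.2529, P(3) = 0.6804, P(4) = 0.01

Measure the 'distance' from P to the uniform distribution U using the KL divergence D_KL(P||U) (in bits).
0.8192 bits

U(i) = 1/4 for all i

D_KL(P||U) = Σ P(x) log₂(P(x) / (1/4))
           = Σ P(x) log₂(P(x)) + log₂(4)
           = log₂(4) - H(P)

H(P) = -Σ P(x) log₂(P(x)):
  -P(1)·log₂(P(1)) = -(0.0567)·log₂(0.0567) = 0.23477
  -P(2)·log₂(P(2)) = -(0.2529)·log₂(0.2529) = 0.50159
  -P(3)·log₂(P(3)) = -(0.6804)·log₂(0.6804) = 0.37799
  -P(4)·log₂(P(4)) = -(0.01)·log₂(0.01) = 0.06644
H(P) = 0.23477 + 0.50159 + 0.37799 + 0.06644 = 1.18079 bits

log₂(4) = 2.00000 bits

D_KL(P||U) = 2.00000 - 1.18079 = 0.81921 ≈ 0.8192 bits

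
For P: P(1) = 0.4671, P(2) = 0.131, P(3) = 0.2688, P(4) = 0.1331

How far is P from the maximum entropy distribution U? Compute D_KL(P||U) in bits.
0.2062 bits

U(i) = 1/4 for all i

D_KL(P||U) = Σ P(x) log₂(P(x) / (1/4))
           = Σ P(x) log₂(P(x)) + log₂(4)
           = log₂(4) - H(P)

H(P) = -Σ P(x) log₂(P(x)):
  -P(1)·log₂(P(1)) = -(0.4671)·log₂(0.4671) = 0.51297
  -P(2)·log₂(P(2)) = -(0.131)·log₂(0.131) = 0.38414
  -P(3)·log₂(P(3)) = -(0.2688)·log₂(0.2688) = 0.50948
  -P(4)·log₂(P(4)) = -(0.1331)·log₂(0.1331) = 0.38724
H(P) = 0.51297 + 0.38414 + 0.50948 + 0.38724 = 1.79383 bits

log₂(4) = 2.00000 bits

D_KL(P||U) = 2.00000 - 1.79383 = 0.20617 ≈ 0.2062 bits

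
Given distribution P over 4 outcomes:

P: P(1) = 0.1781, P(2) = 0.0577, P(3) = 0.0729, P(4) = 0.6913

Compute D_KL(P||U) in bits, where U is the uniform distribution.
0.6756 bits

U(i) = 1/4 for all i

D_KL(P||U) = Σ P(x) log₂(P(x) / (1/4))
           = Σ P(x) log₂(P(x)) + log₂(4)
           = log₂(4) - H(P)

H(P) = -Σ P(x) log₂(P(x)):
  -P(1)·log₂(P(1)) = -(0.1781)·log₂(0.1781) = 0.44333
  -P(2)·log₂(P(2)) = -(0.0577)·log₂(0.0577) = 0.23745
  -P(3)·log₂(P(3)) = -(0.0729)·log₂(0.0729) = 0.27541
  -P(4)·log₂(P(4)) = -(0.6913)·log₂(0.6913) = 0.36820
H(P) = 0.44333 + 0.23745 + 0.27541 + 0.36820 = 1.32439 bits

log₂(4) = 2.00000 bits

D_KL(P||U) = 2.00000 - 1.32439 = 0.67561 ≈ 0.6756 bits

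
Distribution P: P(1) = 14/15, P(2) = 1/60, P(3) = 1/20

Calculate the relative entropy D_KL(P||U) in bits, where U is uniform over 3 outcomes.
1.1775 bits

U(i) = 1/3 for all i

D_KL(P||U) = Σ P(x) log₂(P(x) / (1/3))
           = Σ P(x) log₂(P(x)) + log₂(3)
           = log₂(3) - H(P)

H(P) = -Σ P(x) log₂(P(x)):
  -P(1)·log₂(P(1)) = -(14/15)·log₂(14/15) = 0.09290
  -P(2)·log₂(P(2)) = -(1/60)·log₂(1/60) = 0.09845
  -P(3)·log₂(P(3)) = -(1/20)·log₂(1/20) = 0.21610
H(P) = 0.09290 + 0.09845 + 0.21610 = 0.40745 bits

log₂(3) = 1.58496 bits

D_KL(P||U) = 1.58496 - 0.40745 = 1.17751 ≈ 1.1775 bits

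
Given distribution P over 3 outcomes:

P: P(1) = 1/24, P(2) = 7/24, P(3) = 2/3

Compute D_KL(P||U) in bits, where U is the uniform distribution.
0.4855 bits

U(i) = 1/3 for all i

D_KL(P||U) = Σ P(x) log₂(P(x) / (1/3))
           = Σ P(x) log₂(P(x)) + log₂(3)
           = log₂(3) - H(P)

H(P) = -Σ P(x) log₂(P(x)):
  -P(1)·log₂(P(1)) = -(1/24)·log₂(1/24) = 0.19104
  -P(2)·log₂(P(2)) = -(7/24)·log₂(7/24) = 0.51847
  -P(3)·log₂(P(3)) = -(2/3)·log₂(2/3) = 0.38998
H(P) = 0.19104 + 0.51847 + 0.38998 = 1.09949 bits

log₂(3) = 1.58496 bits

D_KL(P||U) = 1.58496 - 1.09949 = 0.48547 ≈ 0.4855 bits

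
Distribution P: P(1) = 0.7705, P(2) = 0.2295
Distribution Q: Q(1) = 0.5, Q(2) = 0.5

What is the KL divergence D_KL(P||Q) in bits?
0.2229 bits

D_KL(P||Q) = Σ P(x) log₂(P(x)/Q(x))

Computing term by term:
  P(1)·log₂(P(1)/Q(1)) = 0.7705·log₂(0.7705/0.5) = 0.48069
  P(2)·log₂(P(2)/Q(2)) = 0.2295·log₂(0.2295/0.5) = -0.25783

D_KL(P||Q) = 0.48069 - 0.25783 = 0.22286 ≈ 0.2229 bits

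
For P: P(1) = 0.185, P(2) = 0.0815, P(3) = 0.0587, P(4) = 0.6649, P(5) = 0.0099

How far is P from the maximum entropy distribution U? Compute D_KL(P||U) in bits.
0.8793 bits

U(i) = 1/5 for all i

D_KL(P||U) = Σ P(x) log₂(P(x) / (1/5))
           = Σ P(x) log₂(P(x)) + log₂(5)
           = log₂(5) - H(P)

H(P) = -Σ P(x) log₂(P(x)):
  -P(1)·log₂(P(1)) = -(0.185)·log₂(0.185) = 0.45036
  -P(2)·log₂(P(2)) = -(0.0815)·log₂(0.0815) = 0.29479
  -P(3)·log₂(P(3)) = -(0.0587)·log₂(0.0587) = 0.24011
  -P(4)·log₂(P(4)) = -(0.6649)·log₂(0.6649) = 0.39149
  -P(5)·log₂(P(5)) = -(0.0099)·log₂(0.0099) = 0.06592
H(P) = 0.45036 + 0.29479 + 0.24011 + 0.39149 + 0.06592 = 1.44267 bits

log₂(5) = 2.32193 bits

D_KL(P||U) = 2.32193 - 1.44267 = 0.87926 ≈ 0.8793 bits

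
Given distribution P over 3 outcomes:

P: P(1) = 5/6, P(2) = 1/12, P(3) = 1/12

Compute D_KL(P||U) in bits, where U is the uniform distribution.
0.7683 bits

U(i) = 1/3 for all i

D_KL(P||U) = Σ P(x) log₂(P(x) / (1/3))
           = Σ P(x) log₂(P(x)) + log₂(3)
           = log₂(3) - H(P)

H(P) = -Σ P(x) log₂(P(x)):
  -P(1)·log₂(P(1)) = -(5/6)·log₂(5/6) = 0.21920
  -P(2)·log₂(P(2)) = -(1/12)·log₂(1/12) = 0.29875
  -P(3)·log₂(P(3)) = -(1/12)·log₂(1/12) = 0.29875
H(P) = 0.21920 + 0.29875 + 0.29875 = 0.81670 bits

log₂(3) = 1.58496 bits

D_KL(P||U) = 1.58496 - 0.81670 = 0.76826 ≈ 0.7683 bits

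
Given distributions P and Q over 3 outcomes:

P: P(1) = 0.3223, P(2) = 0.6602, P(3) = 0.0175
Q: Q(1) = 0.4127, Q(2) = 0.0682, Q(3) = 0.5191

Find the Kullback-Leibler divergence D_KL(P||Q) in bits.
1.9616 bits

D_KL(P||Q) = Σ P(x) log₂(P(x)/Q(x))

Computing term by term:
  P(1)·log₂(P(1)/Q(1)) = 0.3223·log₂(0.3223/0.4127) = -0.11496
  P(2)·log₂(P(2)/Q(2)) = 0.6602·log₂(0.6602/0.0682) = 2.16219
  P(3)·log₂(P(3)/Q(3)) = 0.0175·log₂(0.0175/0.5191) = -0.08559

D_KL(P||Q) = -0.11496 + 2.16219 - 0.08559 = 1.96164 ≈ 1.9616 bits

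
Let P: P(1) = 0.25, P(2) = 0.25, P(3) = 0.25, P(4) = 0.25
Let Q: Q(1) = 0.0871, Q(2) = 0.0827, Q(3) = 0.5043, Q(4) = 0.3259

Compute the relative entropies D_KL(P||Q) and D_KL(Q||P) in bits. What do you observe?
D_KL(P||Q) = 0.4306 bits, D_KL(Q||P) = 0.3707 bits. The two directions give different values (D_KL(P||Q) exceeds D_KL(Q||P) by 0.0599 bits): KL divergence is asymmetric.

D_KL(P||Q) = Σ P(x) log₂(P(x)/Q(x))

Computing term by term:
  P(1)·log₂(P(1)/Q(1)) = 0.25·log₂(0.25/0.0871) = 0.38030
  P(2)·log₂(P(2)/Q(2)) = 0.25·log₂(0.25/0.0827) = 0.39899
  P(3)·log₂(P(3)/Q(3)) = 0.25·log₂(0.25/0.5043) = -0.25309
  P(4)·log₂(P(4)/Q(4)) = 0.25·log₂(0.25/0.3259) = -0.09563

D_KL(P||Q) = 0.38030 + 0.39899 - 0.25309 - 0.09563 = 0.43057 ≈ 0.4306 bits

D_KL(Q||P) = Σ Q(x) log₂(Q(x)/P(x))

Computing term by term:
  Q(1)·log₂(Q(1)/P(1)) = 0.0871·log₂(0.0871/0.25) = -0.13250
  Q(2)·log₂(Q(2)/P(2)) = 0.0827·log₂(0.0827/0.25) = -0.13199
  Q(3)·log₂(Q(3)/P(3)) = 0.5043·log₂(0.5043/0.25) = 0.51053
  Q(4)·log₂(Q(4)/P(4)) = 0.3259·log₂(0.3259/0.25) = 0.12466

D_KL(Q||P) = -0.13250 - 0.13199 + 0.51053 + 0.12466 = 0.37070 ≈ 0.3707 bits

These are NOT equal (difference: 0.0599 bits). KL divergence is asymmetric: D_KL(P||Q) ≠ D_KL(Q||P) in general.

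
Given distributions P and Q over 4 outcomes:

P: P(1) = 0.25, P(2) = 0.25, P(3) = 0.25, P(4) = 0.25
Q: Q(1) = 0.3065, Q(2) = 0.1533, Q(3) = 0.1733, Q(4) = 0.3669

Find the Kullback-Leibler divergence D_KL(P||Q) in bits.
0.0967 bits

D_KL(P||Q) = Σ P(x) log₂(P(x)/Q(x))

Computing term by term:
  P(1)·log₂(P(1)/Q(1)) = 0.25·log₂(0.25/0.3065) = -0.07349
  P(2)·log₂(P(2)/Q(2)) = 0.25·log₂(0.25/0.1533) = 0.17639
  P(3)·log₂(P(3)/Q(3)) = 0.25·log₂(0.25/0.1733) = 0.13216
  P(4)·log₂(P(4)/Q(4)) = 0.25·log₂(0.25/0.3669) = -0.13836

D_KL(P||Q) = -0.07349 + 0.17639 + 0.13216 - 0.13836 = 0.09670 ≈ 0.0967 bits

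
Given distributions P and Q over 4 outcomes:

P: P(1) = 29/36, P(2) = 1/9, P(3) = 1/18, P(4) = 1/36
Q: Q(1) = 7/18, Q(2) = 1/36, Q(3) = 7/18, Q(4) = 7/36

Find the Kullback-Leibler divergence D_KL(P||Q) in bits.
0.8346 bits

D_KL(P||Q) = Σ P(x) log₂(P(x)/Q(x))

Computing term by term:
  P(1)·log₂(P(1)/Q(1)) = (29/36)·log₂((29/36)/(7/18)) = 0.84634
  P(2)·log₂(P(2)/Q(2)) = (1/9)·log₂((1/9)/(1/36)) = 0.22222
  P(3)·log₂(P(3)/Q(3)) = (1/18)·log₂((1/18)/(7/18)) = -0.15596
  P(4)·log₂(P(4)/Q(4)) = (1/36)·log₂((1/36)/(7/36)) = -0.07798

D_KL(P||Q) = 0.84634 + 0.22222 - 0.15596 - 0.07798 = 0.83462 ≈ 0.8346 bits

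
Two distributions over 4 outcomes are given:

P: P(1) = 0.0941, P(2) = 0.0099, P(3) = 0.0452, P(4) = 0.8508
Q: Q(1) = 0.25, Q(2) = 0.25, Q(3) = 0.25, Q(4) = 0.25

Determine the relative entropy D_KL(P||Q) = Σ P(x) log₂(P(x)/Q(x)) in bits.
1.2130 bits

D_KL(P||Q) = Σ P(x) log₂(P(x)/Q(x))

Computing term by term:
  P(1)·log₂(P(1)/Q(1)) = 0.0941·log₂(0.0941/0.25) = -0.13265
  P(2)·log₂(P(2)/Q(2)) = 0.0099·log₂(0.0099/0.25) = -0.04612
  P(3)·log₂(P(3)/Q(3)) = 0.0452·log₂(0.0452/0.25) = -0.11153
  P(4)·log₂(P(4)/Q(4)) = 0.8508·log₂(0.8508/0.25) = 1.50327

D_KL(P||Q) = -0.13265 - 0.04612 - 0.11153 + 1.50327 = 1.21297 ≈ 1.2130 bits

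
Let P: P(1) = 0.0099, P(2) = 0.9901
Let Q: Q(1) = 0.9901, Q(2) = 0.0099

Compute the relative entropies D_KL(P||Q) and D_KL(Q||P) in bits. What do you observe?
D_KL(P||Q) = 6.5125 bits, D_KL(Q||P) = 6.5125 bits. The two directions give the same value here, because Q is a self-inverse relabeling of P; in general KL divergence is asymmetric.

D_KL(P||Q) = Σ P(x) log₂(P(x)/Q(x))

Computing term by term:
  P(1)·log₂(P(1)/Q(1)) = 0.0099·log₂(0.0099/0.9901) = -0.06578
  P(2)·log₂(P(2)/Q(2)) = 0.9901·log₂(0.9901/0.0099) = 6.57823

D_KL(P||Q) = -0.06578 + 6.57823 = 6.51245 ≈ 6.5125 bits

D_KL(Q||P) = Σ Q(x) log₂(Q(x)/P(x))

Computing term by term:
  Q(1)·log₂(Q(1)/P(1)) = 0.9901·log₂(0.9901/0.0099) = 6.57823
  Q(2)·log₂(Q(2)/P(2)) = 0.0099·log₂(0.0099/0.9901) = -0.06578

D_KL(Q||P) = 6.57823 - 0.06578 = 6.51245 ≈ 6.5125 bits

These ARE equal here. Q is P with outcomes relabeled (Q(1) = P(2), Q(2) = P(1)) by a relabeling that is its own inverse, so the two sums contain exactly the same terms in a different order. This is a special case — KL divergence is not symmetric in general: D_KL(P||Q) ≠ D_KL(Q||P) for most P, Q.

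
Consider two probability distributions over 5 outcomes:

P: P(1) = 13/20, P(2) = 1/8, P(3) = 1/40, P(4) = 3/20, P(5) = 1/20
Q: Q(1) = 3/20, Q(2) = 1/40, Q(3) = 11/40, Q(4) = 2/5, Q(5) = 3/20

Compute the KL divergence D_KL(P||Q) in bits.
1.2873 bits

D_KL(P||Q) = Σ P(x) log₂(P(x)/Q(x))

Computing term by term:
  P(1)·log₂(P(1)/Q(1)) = (13/20)·log₂((13/20)/(3/20)) = 1.37506
  P(2)·log₂(P(2)/Q(2)) = (1/8)·log₂((1/8)/(1/40)) = 0.29024
  P(3)·log₂(P(3)/Q(3)) = (1/40)·log₂((1/40)/(11/40)) = -0.08649
  P(4)·log₂(P(4)/Q(4)) = (3/20)·log₂((3/20)/(2/5)) = -0.21226
  P(5)·log₂(P(5)/Q(5)) = (1/20)·log₂((1/20)/(3/20)) = -0.07925

D_KL(P||Q) = 1.37506 + 0.29024 - 0.08649 - 0.21226 - 0.07925 = 1.28730 ≈ 1.2873 bits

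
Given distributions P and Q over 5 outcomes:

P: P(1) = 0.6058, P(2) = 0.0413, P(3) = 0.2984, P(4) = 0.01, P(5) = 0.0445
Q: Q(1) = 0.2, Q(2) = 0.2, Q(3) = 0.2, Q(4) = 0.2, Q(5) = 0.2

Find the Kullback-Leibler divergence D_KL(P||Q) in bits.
0.9071 bits

D_KL(P||Q) = Σ P(x) log₂(P(x)/Q(x))

Computing term by term:
  P(1)·log₂(P(1)/Q(1)) = 0.6058·log₂(0.6058/0.2) = 0.96858
  P(2)·log₂(P(2)/Q(2)) = 0.0413·log₂(0.0413/0.2) = -0.09399
  P(3)·log₂(P(3)/Q(3)) = 0.2984·log₂(0.2984/0.2) = 0.17225
  P(4)·log₂(P(4)/Q(4)) = 0.01·log₂(0.01/0.2) = -0.04322
  P(5)·log₂(P(5)/Q(5)) = 0.0445·log₂(0.0445/0.2) = -0.09648

D_KL(P||Q) = 0.96858 - 0.09399 + 0.17225 - 0.04322 - 0.09648 = 0.90714 ≈ 0.9071 bits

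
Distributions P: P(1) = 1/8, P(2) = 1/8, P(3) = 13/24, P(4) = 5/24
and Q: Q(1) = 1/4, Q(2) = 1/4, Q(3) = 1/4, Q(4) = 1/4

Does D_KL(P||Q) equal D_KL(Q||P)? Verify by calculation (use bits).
D_KL(P||Q) = 0.2994 bits, D_KL(Q||P) = 0.2869 bits. No — D_KL(P||Q) ≠ D_KL(Q||P) for this pair.

D_KL(P||Q) = Σ P(x) log₂(P(x)/Q(x))

Computing term by term:
  P(1)·log₂(P(1)/Q(1)) = (1/8)·log₂((1/8)/(1/4)) = -0.12500
  P(2)·log₂(P(2)/Q(2)) = (1/8)·log₂((1/8)/(1/4)) = -0.12500
  P(3)·log₂(P(3)/Q(3)) = (13/24)·log₂((13/24)/(1/4)) = 0.60422
  P(4)·log₂(P(4)/Q(4)) = (5/24)·log₂((5/24)/(1/4)) = -0.05480

D_KL(P||Q) = -0.12500 - 0.12500 + 0.60422 - 0.05480 = 0.29942 ≈ 0.2994 bits

D_KL(Q||P) = Σ Q(x) log₂(Q(x)/P(x))

Computing term by term:
  Q(1)·log₂(Q(1)/P(1)) = (1/4)·log₂((1/4)/(1/8)) = 0.25000
  Q(2)·log₂(Q(2)/P(2)) = (1/4)·log₂((1/4)/(1/8)) = 0.25000
  Q(3)·log₂(Q(3)/P(3)) = (1/4)·log₂((1/4)/(13/24)) = -0.27887
  Q(4)·log₂(Q(4)/P(4)) = (1/4)·log₂((1/4)/(5/24)) = 0.06576

D_KL(Q||P) = 0.25000 + 0.25000 - 0.27887 + 0.06576 = 0.28689 ≈ 0.2869 bits

These are NOT equal (difference: 0.0125 bits). KL divergence is asymmetric: D_KL(P||Q) ≠ D_KL(Q||P) in general.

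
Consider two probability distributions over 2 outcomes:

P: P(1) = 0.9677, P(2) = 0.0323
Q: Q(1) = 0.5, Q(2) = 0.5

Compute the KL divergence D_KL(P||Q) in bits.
0.7942 bits

D_KL(P||Q) = Σ P(x) log₂(P(x)/Q(x))

Computing term by term:
  P(1)·log₂(P(1)/Q(1)) = 0.9677·log₂(0.9677/0.5) = 0.92186
  P(2)·log₂(P(2)/Q(2)) = 0.0323·log₂(0.0323/0.5) = -0.12766

D_KL(P||Q) = 0.92186 - 0.12766 = 0.79420 ≈ 0.7942 bits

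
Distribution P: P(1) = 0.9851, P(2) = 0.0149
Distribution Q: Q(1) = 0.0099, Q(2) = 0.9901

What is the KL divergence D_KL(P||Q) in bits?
6.4476 bits

D_KL(P||Q) = Σ P(x) log₂(P(x)/Q(x))

Computing term by term:
  P(1)·log₂(P(1)/Q(1)) = 0.9851·log₂(0.9851/0.0099) = 6.53781
  P(2)·log₂(P(2)/Q(2)) = 0.0149·log₂(0.0149/0.9901) = -0.09021

D_KL(P||Q) = 6.53781 - 0.09021 = 6.44760 ≈ 6.4476 bits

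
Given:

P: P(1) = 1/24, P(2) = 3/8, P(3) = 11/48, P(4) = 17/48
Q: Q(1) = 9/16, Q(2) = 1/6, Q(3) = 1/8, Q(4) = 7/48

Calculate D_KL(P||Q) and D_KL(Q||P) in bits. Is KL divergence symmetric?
D_KL(P||Q) = 0.9360 bits, D_KL(Q||P) = 1.6211 bits. No, KL divergence is not symmetric.

D_KL(P||Q) = Σ P(x) log₂(P(x)/Q(x))

Computing term by term:
  P(1)·log₂(P(1)/Q(1)) = (1/24)·log₂((1/24)/(9/16)) = -0.15645
  P(2)·log₂(P(2)/Q(2)) = (3/8)·log₂((3/8)/(1/6)) = 0.43872
  P(3)·log₂(P(3)/Q(3)) = (11/48)·log₂((11/48)/(1/8)) = 0.20040
  P(4)·log₂(P(4)/Q(4)) = (17/48)·log₂((17/48)/(7/48)) = 0.45337

D_KL(P||Q) = -0.15645 + 0.43872 + 0.20040 + 0.45337 = 0.93604 ≈ 0.9360 bits

D_KL(Q||P) = Σ Q(x) log₂(Q(x)/P(x))

Computing term by term:
  Q(1)·log₂(Q(1)/P(1)) = (9/16)·log₂((9/16)/(1/24)) = 2.11212
  Q(2)·log₂(Q(2)/P(2)) = (1/6)·log₂((1/6)/(3/8)) = -0.19499
  Q(3)·log₂(Q(3)/P(3)) = (1/8)·log₂((1/8)/(11/48)) = -0.10931
  Q(4)·log₂(Q(4)/P(4)) = (7/48)·log₂((7/48)/(17/48)) = -0.18668

D_KL(Q||P) = 2.11212 - 0.19499 - 0.10931 - 0.18668 = 1.62114 ≈ 1.6211 bits

These are NOT equal (difference: 0.6851 bits). KL divergence is asymmetric: D_KL(P||Q) ≠ D_KL(Q||P) in general.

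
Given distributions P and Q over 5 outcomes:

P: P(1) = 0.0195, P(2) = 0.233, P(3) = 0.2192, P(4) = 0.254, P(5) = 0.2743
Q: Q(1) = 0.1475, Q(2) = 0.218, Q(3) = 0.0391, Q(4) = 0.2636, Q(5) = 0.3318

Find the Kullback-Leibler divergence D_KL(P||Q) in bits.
0.4217 bits

D_KL(P||Q) = Σ P(x) log₂(P(x)/Q(x))

Computing term by term:
  P(1)·log₂(P(1)/Q(1)) = 0.0195·log₂(0.0195/0.1475) = -0.05692
  P(2)·log₂(P(2)/Q(2)) = 0.233·log₂(0.233/0.218) = 0.02237
  P(3)·log₂(P(3)/Q(3)) = 0.2192·log₂(0.2192/0.0391) = 0.54515
  P(4)·log₂(P(4)/Q(4)) = 0.254·log₂(0.254/0.2636) = -0.01359
  P(5)·log₂(P(5)/Q(5)) = 0.2743·log₂(0.2743/0.3318) = -0.07531

D_KL(P||Q) = -0.05692 + 0.02237 + 0.54515 - 0.01359 - 0.07531 = 0.42170 ≈ 0.4217 bits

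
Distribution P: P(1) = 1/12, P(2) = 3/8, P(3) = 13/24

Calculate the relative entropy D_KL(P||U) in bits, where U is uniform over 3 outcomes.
0.2765 bits

U(i) = 1/3 for all i

D_KL(P||U) = Σ P(x) log₂(P(x) / (1/3))
           = Σ P(x) log₂(P(x)) + log₂(3)
           = log₂(3) - H(P)

H(P) = -Σ P(x) log₂(P(x)):
  -P(1)·log₂(P(1)) = -(1/12)·log₂(1/12) = 0.29875
  -P(2)·log₂(P(2)) = -(3/8)·log₂(3/8) = 0.53064
  -P(3)·log₂(P(3)) = -(13/24)·log₂(13/24) = 0.47912
H(P) = 0.29875 + 0.53064 + 0.47912 = 1.30851 bits

log₂(3) = 1.58496 bits

D_KL(P||U) = 1.58496 - 1.30851 = 0.27645 ≈ 0.2765 bits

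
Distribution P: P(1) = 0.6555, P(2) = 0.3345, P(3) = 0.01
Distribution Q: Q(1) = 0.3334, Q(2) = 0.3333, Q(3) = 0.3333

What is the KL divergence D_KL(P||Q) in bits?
0.5905 bits

D_KL(P||Q) = Σ P(x) log₂(P(x)/Q(x))

Computing term by term:
  P(1)·log₂(P(1)/Q(1)) = 0.6555·log₂(0.6555/0.3334) = 0.63934
  P(2)·log₂(P(2)/Q(2)) = 0.3345·log₂(0.3345/0.3333) = 0.00173
  P(3)·log₂(P(3)/Q(3)) = 0.01·log₂(0.01/0.3333) = -0.05059

D_KL(P||Q) = 0.63934 + 0.00173 - 0.05059 = 0.59048 ≈ 0.5905 bits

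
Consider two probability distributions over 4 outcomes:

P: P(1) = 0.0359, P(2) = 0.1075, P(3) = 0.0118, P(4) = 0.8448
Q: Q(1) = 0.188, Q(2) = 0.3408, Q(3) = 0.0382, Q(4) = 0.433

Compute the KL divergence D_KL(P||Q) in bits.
0.5299 bits

D_KL(P||Q) = Σ P(x) log₂(P(x)/Q(x))

Computing term by term:
  P(1)·log₂(P(1)/Q(1)) = 0.0359·log₂(0.0359/0.188) = -0.08575
  P(2)·log₂(P(2)/Q(2)) = 0.1075·log₂(0.1075/0.3408) = -0.17894
  P(3)·log₂(P(3)/Q(3)) = 0.0118·log₂(0.0118/0.0382) = -0.02000
  P(4)·log₂(P(4)/Q(4)) = 0.8448·log₂(0.8448/0.433) = 0.81459

D_KL(P||Q) = -0.08575 - 0.17894 - 0.02000 + 0.81459 = 0.52990 ≈ 0.5299 bits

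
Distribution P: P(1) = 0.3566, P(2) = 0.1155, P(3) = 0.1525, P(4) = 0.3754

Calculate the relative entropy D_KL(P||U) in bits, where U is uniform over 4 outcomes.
0.1655 bits

U(i) = 1/4 for all i

D_KL(P||U) = Σ P(x) log₂(P(x) / (1/4))
           = Σ P(x) log₂(P(x)) + log₂(4)
           = log₂(4) - H(P)

H(P) = -Σ P(x) log₂(P(x)):
  -P(1)·log₂(P(1)) = -(0.3566)·log₂(0.3566) = 0.53049
  -P(2)·log₂(P(2)) = -(0.1155)·log₂(0.1155) = 0.35967
  -P(3)·log₂(P(3)) = -(0.1525)·log₂(0.1525) = 0.41375
  -P(4)·log₂(P(4)) = -(0.3754)·log₂(0.3754) = 0.53063
H(P) = 0.53049 + 0.35967 + 0.41375 + 0.53063 = 1.83454 bits

log₂(4) = 2.00000 bits

D_KL(P||U) = 2.00000 - 1.83454 = 0.16546 ≈ 0.1655 bits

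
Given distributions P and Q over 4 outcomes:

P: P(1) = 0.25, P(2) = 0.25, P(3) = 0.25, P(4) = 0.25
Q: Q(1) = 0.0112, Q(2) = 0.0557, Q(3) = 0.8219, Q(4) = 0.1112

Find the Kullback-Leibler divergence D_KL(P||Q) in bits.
1.5246 bits

D_KL(P||Q) = Σ P(x) log₂(P(x)/Q(x))

Computing term by term:
  P(1)·log₂(P(1)/Q(1)) = 0.25·log₂(0.25/0.0112) = 1.12009
  P(2)·log₂(P(2)/Q(2)) = 0.25·log₂(0.25/0.0557) = 0.54154
  P(3)·log₂(P(3)/Q(3)) = 0.25·log₂(0.25/0.8219) = -0.42926
  P(4)·log₂(P(4)/Q(4)) = 0.25·log₂(0.25/0.1112) = 0.29219

D_KL(P||Q) = 1.12009 + 0.54154 - 0.42926 + 0.29219 = 1.52456 ≈ 1.5246 bits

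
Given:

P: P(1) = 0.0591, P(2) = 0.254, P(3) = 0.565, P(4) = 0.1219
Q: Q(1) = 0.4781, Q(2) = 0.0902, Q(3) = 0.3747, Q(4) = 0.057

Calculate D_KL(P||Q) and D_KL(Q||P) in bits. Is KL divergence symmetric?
D_KL(P||Q) = 0.6696 bits, D_KL(Q||P) = 1.0227 bits. No, KL divergence is not symmetric.

D_KL(P||Q) = Σ P(x) log₂(P(x)/Q(x))

Computing term by term:
  P(1)·log₂(P(1)/Q(1)) = 0.0591·log₂(0.0591/0.4781) = -0.17825
  P(2)·log₂(P(2)/Q(2)) = 0.254·log₂(0.254/0.0902) = 0.37938
  P(3)·log₂(P(3)/Q(3)) = 0.565·log₂(0.565/0.3747) = 0.33477
  P(4)·log₂(P(4)/Q(4)) = 0.1219·log₂(0.1219/0.057) = 0.13368

D_KL(P||Q) = -0.17825 + 0.37938 + 0.33477 + 0.13368 = 0.66958 ≈ 0.6696 bits

D_KL(Q||P) = Σ Q(x) log₂(Q(x)/P(x))

Computing term by term:
  Q(1)·log₂(Q(1)/P(1)) = 0.4781·log₂(0.4781/0.0591) = 1.44199
  Q(2)·log₂(Q(2)/P(2)) = 0.0902·log₂(0.0902/0.254) = -0.13473
  Q(3)·log₂(Q(3)/P(3)) = 0.3747·log₂(0.3747/0.565) = -0.22202
  Q(4)·log₂(Q(4)/P(4)) = 0.057·log₂(0.057/0.1219) = -0.06251

D_KL(Q||P) = 1.44199 - 0.13473 - 0.22202 - 0.06251 = 1.02273 ≈ 1.0227 bits

These are NOT equal (difference: 0.3531 bits). KL divergence is asymmetric: D_KL(P||Q) ≠ D_KL(Q||P) in general.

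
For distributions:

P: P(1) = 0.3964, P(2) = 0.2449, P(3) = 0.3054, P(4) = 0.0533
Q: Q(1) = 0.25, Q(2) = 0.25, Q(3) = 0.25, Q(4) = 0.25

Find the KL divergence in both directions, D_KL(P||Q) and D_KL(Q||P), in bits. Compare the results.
D_KL(P||Q) = 0.2257 bits, D_KL(Q||P) = 0.3264 bits. D_KL(Q||P) is larger than D_KL(P||Q) by 0.1007 bits; the two directions differ.

D_KL(P||Q) = Σ P(x) log₂(P(x)/Q(x))

Computing term by term:
  P(1)·log₂(P(1)/Q(1)) = 0.3964·log₂(0.3964/0.25) = 0.26362
  P(2)·log₂(P(2)/Q(2)) = 0.2449·log₂(0.2449/0.25) = -0.00728
  P(3)·log₂(P(3)/Q(3)) = 0.3054·log₂(0.3054/0.25) = 0.08819
  P(4)·log₂(P(4)/Q(4)) = 0.0533·log₂(0.0533/0.25) = -0.11884

D_KL(P||Q) = 0.26362 - 0.00728 + 0.08819 - 0.11884 = 0.22569 ≈ 0.2257 bits

D_KL(Q||P) = Σ Q(x) log₂(Q(x)/P(x))

Computing term by term:
  Q(1)·log₂(Q(1)/P(1)) = 0.25·log₂(0.25/0.3964) = -0.16626
  Q(2)·log₂(Q(2)/P(2)) = 0.25·log₂(0.25/0.2449) = 0.00743
  Q(3)·log₂(Q(3)/P(3)) = 0.25·log₂(0.25/0.3054) = -0.07219
  Q(4)·log₂(Q(4)/P(4)) = 0.25·log₂(0.25/0.0533) = 0.55743

D_KL(Q||P) = -0.16626 + 0.00743 - 0.07219 + 0.55743 = 0.32641 ≈ 0.3264 bits

These are NOT equal (difference: 0.1007 bits). KL divergence is asymmetric: D_KL(P||Q) ≠ D_KL(Q||P) in general.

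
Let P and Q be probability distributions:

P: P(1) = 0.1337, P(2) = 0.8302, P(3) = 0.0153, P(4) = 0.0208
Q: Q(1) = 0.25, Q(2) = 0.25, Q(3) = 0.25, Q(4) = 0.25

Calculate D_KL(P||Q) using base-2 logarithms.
1.1805 bits

D_KL(P||Q) = Σ P(x) log₂(P(x)/Q(x))

Computing term by term:
  P(1)·log₂(P(1)/Q(1)) = 0.1337·log₂(0.1337/0.25) = -0.12072
  P(2)·log₂(P(2)/Q(2)) = 0.8302·log₂(0.8302/0.25) = 1.43752
  P(3)·log₂(P(3)/Q(3)) = 0.0153·log₂(0.0153/0.25) = -0.06166
  P(4)·log₂(P(4)/Q(4)) = 0.0208·log₂(0.0208/0.25) = -0.07462

D_KL(P||Q) = -0.12072 + 1.43752 - 0.06166 - 0.07462 = 1.18052 ≈ 1.1805 bits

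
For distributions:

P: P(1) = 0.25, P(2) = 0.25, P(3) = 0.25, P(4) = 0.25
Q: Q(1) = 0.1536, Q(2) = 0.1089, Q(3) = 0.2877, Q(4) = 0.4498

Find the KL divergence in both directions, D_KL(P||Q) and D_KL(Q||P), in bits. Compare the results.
D_KL(P||Q) = 0.2129 bits, D_KL(Q||P) = 0.2009 bits. D_KL(P||Q) is larger than D_KL(Q||P) by 0.0120 bits; the two directions differ.

D_KL(P||Q) = Σ P(x) log₂(P(x)/Q(x))

Computing term by term:
  P(1)·log₂(P(1)/Q(1)) = 0.25·log₂(0.25/0.1536) = 0.17569
  P(2)·log₂(P(2)/Q(2)) = 0.25·log₂(0.25/0.1089) = 0.29973
  P(3)·log₂(P(3)/Q(3)) = 0.25·log₂(0.25/0.2877) = -0.05066
  P(4)·log₂(P(4)/Q(4)) = 0.25·log₂(0.25/0.4498) = -0.21184

D_KL(P||Q) = 0.17569 + 0.29973 - 0.05066 - 0.21184 = 0.21292 ≈ 0.2129 bits

D_KL(Q||P) = Σ Q(x) log₂(Q(x)/P(x))

Computing term by term:
  Q(1)·log₂(Q(1)/P(1)) = 0.1536·log₂(0.1536/0.25) = -0.10794
  Q(2)·log₂(Q(2)/P(2)) = 0.1089·log₂(0.1089/0.25) = -0.13056
  Q(3)·log₂(Q(3)/P(3)) = 0.2877·log₂(0.2877/0.25) = 0.05830
  Q(4)·log₂(Q(4)/P(4)) = 0.4498·log₂(0.4498/0.25) = 0.38114

D_KL(Q||P) = -0.10794 - 0.13056 + 0.05830 + 0.38114 = 0.20094 ≈ 0.2009 bits

These are NOT equal (difference: 0.0120 bits). KL divergence is asymmetric: D_KL(P||Q) ≠ D_KL(Q||P) in general.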